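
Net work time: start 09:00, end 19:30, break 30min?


10h 0m (600 minutes)

Total time = (19×60+30) - (9×60+0)
= 1170 - 540 = 630 min
Minus break: 630 - 30 = 600 min
= 10h 0m


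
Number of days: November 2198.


30 days

Month: November (month 11)
November has 30 days


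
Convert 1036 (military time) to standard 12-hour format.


10:36 AM

Hour: 10
10 < 12 → AM


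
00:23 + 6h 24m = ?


06:47

Start: 23 minutes from midnight
Add: 384 minutes
Total: 407 minutes
Hours: 407 ÷ 60 = 6 remainder 47


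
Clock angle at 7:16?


Hour hand = 7×30 + 16×0.5 = 218.0°
Minute hand = 16×6 = 96°
Difference = |218.0 - 96| = 122.0°

122.0°


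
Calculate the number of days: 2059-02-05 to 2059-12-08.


306 days

From February 5, 2059 to December 8, 2059
Rest of February 2059: 28 - 5 = 23
Full months: March 31, April 30, May 31, June 30, July 31, August 31, September 30, October 31, November 30
Days into December 2059: 8
Total = 23 + 31 + 30 + 31 + 30 + 31 + 31 + 30 + 31 + 30 + 8 = 306 days


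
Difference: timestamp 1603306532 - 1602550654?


755878 seconds (210.0 hours / 8.75 days)

Difference = 1603306532 - 1602550654 = 755878 seconds
In hours: 755878 / 3600 ≈ 210.0
In days: 755878 / 86400 ≈ 8.75


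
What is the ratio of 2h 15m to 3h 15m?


Duration 1: 135 minutes
Duration 2: 195 minutes
Ratio = 135:195
GCD = 15
Simplified = 9:13
As a decimal: 9/13 ≈ 0.69

9:13 (0.69)


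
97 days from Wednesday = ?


Start: Wednesday (index 2)
(2 + 97) mod 7
= 99 mod 7
= 1
Index 1 → Tuesday

Tuesday


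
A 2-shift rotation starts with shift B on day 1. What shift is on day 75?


Shifts: A, B
Start: B (index 1)
Day 75: (1 + 75 - 1) mod 2
= 75 mod 2
= 1
Index 1 → shift B

Shift B


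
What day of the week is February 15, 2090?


Zeller's congruence:
q=15, m=14, k=89, j=20
h = (15 + ⌊13×15/5⌋ + 89 + ⌊89/4⌋ + ⌊20/4⌋ - 2×20) mod 7
= (15 + 39 + 89 + 22 + 5 - 40) mod 7
= 130 mod 7 = 4
h=4 → Wednesday

Wednesday


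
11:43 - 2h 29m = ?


09:14

Start: 703 minutes from midnight
Subtract: 149 minutes
Remaining: 703 - 149 = 554
Hours: 9, Minutes: 14


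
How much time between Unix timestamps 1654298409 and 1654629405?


Difference = 1654629405 - 1654298409 = 330996 seconds
In hours: 330996 / 3600 ≈ 91.9
In days: 330996 / 86400 ≈ 3.83

330996 seconds (91.9 hours / 3.83 days)


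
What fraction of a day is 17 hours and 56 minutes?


0.7472 (74.72%)

Total minutes: 17×60 + 56 = 1076
Day = 24×60 = 1440 minutes
Fraction = 1076/1440 ≈ 0.7472
As a percentage: 1076/1440 × 100 ≈ 74.72%


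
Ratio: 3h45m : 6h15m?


Duration 1: 225 minutes
Duration 2: 375 minutes
Ratio = 225:375
GCD = 75
Simplified = 3:5
As a decimal: 3/5 = 0.60

3:5 (0.60)


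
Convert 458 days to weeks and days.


Weeks: 458 ÷ 7 = 65 remainder 3

65 weeks 3 days


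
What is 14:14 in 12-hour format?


Hour: 14
14 - 12 = 2 → PM

2:14 PM


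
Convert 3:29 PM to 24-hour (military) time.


15:29

Input: 3:29 PM
PM: 3 + 12 = 15


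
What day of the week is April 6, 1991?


Saturday

Zeller's congruence:
q=6, m=4, k=91, j=19
h = (6 + ⌊13×5/5⌋ + 91 + ⌊91/4⌋ + ⌊19/4⌋ - 2×19) mod 7
= (6 + 13 + 91 + 22 + 4 - 38) mod 7
= 98 mod 7 = 0
h=0 → Saturday


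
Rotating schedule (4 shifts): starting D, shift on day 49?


Shift D

Shifts: A, B, C, D
Start: D (index 3)
Day 49: (3 + 49 - 1) mod 4
= 51 mod 4
= 3
Index 3 → shift D


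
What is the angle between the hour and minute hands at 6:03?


163.5°

Hour hand = 6×30 + 3×0.5 = 181.5°
Minute hand = 3×6 = 18°
Difference = |181.5 - 18| = 163.5°


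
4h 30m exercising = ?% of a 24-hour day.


Time: 270 minutes
Day: 1440 minutes
Percentage = (270/1440) × 100 ≈ 18.8%

18.8%


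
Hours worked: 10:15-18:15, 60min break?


Total time = (18×60+15) - (10×60+15)
= 1095 - 615 = 480 min
Minus break: 480 - 60 = 420 min
= 7h 0m

7h 0m (420 minutes)


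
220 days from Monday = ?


Start: Monday (index 0)
(0 + 220) mod 7
= 220 mod 7
= 3
Index 3 → Thursday

Thursday


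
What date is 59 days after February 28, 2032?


Start: February 28, 2032
Add 59 days
February 28 → March 1: 29 - 28 + 1 = 2 days (59 - 2 = 57 left)
March 1 → April 1: 31 - 1 + 1 = 31 days (57 - 31 = 26 left)
April 1 + 26 = April 27, 2032

April 27, 2032


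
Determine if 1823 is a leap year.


Rules: divisible by 4 AND (not by 100 OR by 400)
1823 ÷ 4 = 455 remainder 3 → not divisible by 4
Not divisible by 4 → not a leap year

No


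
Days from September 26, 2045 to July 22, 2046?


299 days

From September 26, 2045 to July 22, 2046
Rest of September 2045: 30 - 26 = 4
Full months: October 31, November 30, December 31, January 31, February 2046 28, March 31, April 30, May 31, June 30
Days into July 2046: 22
Total = 4 + 31 + 30 + 31 + 31 + 28 + 31 + 30 + 31 + 30 + 22 = 299 days


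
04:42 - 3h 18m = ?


Start: 282 minutes from midnight
Subtract: 198 minutes
Remaining: 282 - 198 = 84
Hours: 1, Minutes: 24

01:24


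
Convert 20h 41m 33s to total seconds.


74493 seconds

Hours: 20 × 3600 = 72000
Minutes: 41 × 60 = 2460
Seconds: 33
Total = 72000 + 2460 + 33 = 74493


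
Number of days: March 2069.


31 days

Month: March (month 3)
March has 31 days


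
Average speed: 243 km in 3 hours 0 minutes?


Distance: 243 km
Time: 3 hours
Speed = 243 / 3 = 81.0 km/h

81.0 km/h


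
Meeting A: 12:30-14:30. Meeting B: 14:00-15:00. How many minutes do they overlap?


Meeting A: 750-870 (in minutes from midnight)
Meeting B: 840-900
Overlap start = max(750, 840) = 840
Overlap end = min(870, 900) = 870
Overlap = max(0, 870 - 840) = 30 min

30 minutes


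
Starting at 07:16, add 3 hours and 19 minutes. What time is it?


Start: 436 minutes from midnight
Add: 199 minutes
Total: 635 minutes
Hours: 635 ÷ 60 = 10 remainder 35

10:35


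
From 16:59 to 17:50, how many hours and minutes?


End time in minutes: 17×60 + 50 = 1070
Start time in minutes: 16×60 + 59 = 1019
Difference = 1070 - 1019 = 51 minutes
= 0 hours 51 minutes

0h 51m


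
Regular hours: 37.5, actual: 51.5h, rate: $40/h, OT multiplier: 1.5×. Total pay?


Regular: 37.5h × $40 = $1500.00
Overtime: 51.5 - 37.5 = 14.0h
OT pay: 14.0h × $40 × 1.5 = $840.00
Total = $1500.00 + $840.00 = $2340.00

$2340.00


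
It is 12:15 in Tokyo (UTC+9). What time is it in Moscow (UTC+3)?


Time difference = UTC+3 - UTC+9 = -6 hours
New hour = (12 -6) mod 24
= 6 mod 24 = 6
Minutes unchanged → 06:15

06:15


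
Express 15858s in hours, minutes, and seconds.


4h 24m 18s

Hours: 15858 ÷ 3600 = 4 remainder 1458
Minutes: 1458 ÷ 60 = 24 remainder 18
Seconds: 18


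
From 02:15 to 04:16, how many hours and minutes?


End time in minutes: 4×60 + 16 = 256
Start time in minutes: 2×60 + 15 = 135
Difference = 256 - 135 = 121 minutes
= 2 hours 1 minutes

2h 1m


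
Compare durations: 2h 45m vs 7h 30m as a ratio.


11:30 (0.37)

Duration 1: 165 minutes
Duration 2: 450 minutes
Ratio = 165:450
GCD = 15
Simplified = 11:30
As a decimal: 11/30 ≈ 0.37


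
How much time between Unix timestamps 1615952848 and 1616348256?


395408 seconds (109.8 hours / 4.58 days)

Difference = 1616348256 - 1615952848 = 395408 seconds
In hours: 395408 / 3600 ≈ 109.8
In days: 395408 / 86400 ≈ 4.58


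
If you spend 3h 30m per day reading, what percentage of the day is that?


Time: 210 minutes
Day: 1440 minutes
Percentage = (210/1440) × 100 ≈ 14.6%

14.6%


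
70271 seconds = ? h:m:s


19h 31m 11s

Hours: 70271 ÷ 3600 = 19 remainder 1871
Minutes: 1871 ÷ 60 = 31 remainder 11
Seconds: 11


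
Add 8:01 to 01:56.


Start: 116 minutes from midnight
Add: 481 minutes
Total: 597 minutes
Hours: 597 ÷ 60 = 9 remainder 57

09:57


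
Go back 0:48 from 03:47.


Start: 227 minutes from midnight
Subtract: 48 minutes
Remaining: 227 - 48 = 179
Hours: 2, Minutes: 59

02:59


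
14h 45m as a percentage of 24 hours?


0.6146 (61.46%)

Total minutes: 14×60 + 45 = 885
Day = 24×60 = 1440 minutes
Fraction = 885/1440 ≈ 0.6146
As a percentage: 885/1440 × 100 ≈ 61.46%


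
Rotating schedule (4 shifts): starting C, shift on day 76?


Shifts: A, B, C, D
Start: C (index 2)
Day 76: (2 + 76 - 1) mod 4
= 77 mod 4
= 1
Index 1 → shift B

Shift B


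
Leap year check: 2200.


No

Rules: divisible by 4 AND (not by 100 OR by 400)
2200 ÷ 4 = 550 exactly → divisible by 4
2200 ÷ 100 = 22 exactly → divisible by 100
2200 ÷ 400 = 5 remainder 200 → not divisible by 400
Divisible by 100 but not by 400 → not a leap year


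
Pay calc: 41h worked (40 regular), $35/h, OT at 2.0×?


Regular: 40h × $35 = $1400.00
Overtime: 41 - 40 = 1h
OT pay: 1h × $35 × 2.0 = $70.00
Total = $1400.00 + $70.00 = $1470.00

$1470.00


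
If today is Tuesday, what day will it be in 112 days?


Start: Tuesday (index 1)
(1 + 112) mod 7
= 113 mod 7
= 1
Index 1 → Tuesday

Tuesday


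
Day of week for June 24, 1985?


Zeller's congruence:
q=24, m=6, k=85, j=19
h = (24 + ⌊13×7/5⌋ + 85 + ⌊85/4⌋ + ⌊19/4⌋ - 2×19) mod 7
= (24 + 18 + 85 + 21 + 4 - 38) mod 7
= 114 mod 7 = 2
h=2 → Monday

Monday


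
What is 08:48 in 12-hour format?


Hour: 8
8 < 12 → AM

8:48 AM


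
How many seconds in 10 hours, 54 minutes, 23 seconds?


Hours: 10 × 3600 = 36000
Minutes: 54 × 60 = 3240
Seconds: 23
Total = 36000 + 3240 + 23 = 39263

39263 seconds


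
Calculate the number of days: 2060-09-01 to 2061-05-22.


From September 1, 2060 to May 22, 2061
Rest of September 2060: 30 - 1 = 29
Full months: October 31, November 30, December 31, January 31, February 2061 28, March 31, April 30
Days into May 2061: 22
Total = 29 + 31 + 30 + 31 + 31 + 28 + 31 + 30 + 22 = 263 days

263 days


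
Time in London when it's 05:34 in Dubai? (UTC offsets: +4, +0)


Time difference = UTC+0 - UTC+4 = -4 hours
New hour = (5 -4) mod 24
= 1 mod 24 = 1
Minutes unchanged → 01:34

01:34


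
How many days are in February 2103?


28 days

Month: February (month 2)
February: 28 or 29 (leap year)
2103 leap year? No


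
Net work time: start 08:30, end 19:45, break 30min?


Total time = (19×60+45) - (8×60+30)
= 1185 - 510 = 675 min
Minus break: 675 - 30 = 645 min
= 10h 45m

10h 45m (645 minutes)


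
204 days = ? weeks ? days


Weeks: 204 ÷ 7 = 29 remainder 1

29 weeks 1 days


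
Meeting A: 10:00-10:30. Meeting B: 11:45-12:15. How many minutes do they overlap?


0 minutes

Meeting A: 600-630 (in minutes from midnight)
Meeting B: 705-735
Overlap start = max(600, 705) = 705
Overlap end = min(630, 735) = 630
Overlap = max(0, 630 - 705) = 0 min


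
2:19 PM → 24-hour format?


14:19

Input: 2:19 PM
PM: 2 + 12 = 14


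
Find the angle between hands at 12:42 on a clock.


129.0°

Hour hand (12 ≡ 0 on the dial): 0×30 + 42×0.5 = 21.0°
Minute hand = 42×6 = 252°
Difference = |21.0 - 252| = 231.0°
Since > 180°: 360 - 231.0 = 129.0°


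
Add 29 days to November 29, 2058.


December 28, 2058

Start: November 29, 2058
Add 29 days
November 29 → December 1: 30 - 29 + 1 = 2 days (29 - 2 = 27 left)
December 1 + 27 = December 28, 2058


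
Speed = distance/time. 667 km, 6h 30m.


102.6 km/h

Distance: 667 km
Time: 6h 30m = 390 min = 390/60 = 13/2 hours
Speed = 667 ÷ (13/2) = 667 × 2 / 13 = 1334/13 ≈ 102.6 km/h


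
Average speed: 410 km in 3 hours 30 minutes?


117.1 km/h

Distance: 410 km
Time: 3h 30m = 210 min = 210/60 = 7/2 hours
Speed = 410 ÷ (7/2) = 410 × 2 / 7 = 820/7 ≈ 117.1 km/h


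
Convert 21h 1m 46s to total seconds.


75706 seconds

Hours: 21 × 3600 = 75600
Minutes: 1 × 60 = 60
Seconds: 46
Total = 75600 + 60 + 46 = 75706


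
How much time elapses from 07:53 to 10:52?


End time in minutes: 10×60 + 52 = 652
Start time in minutes: 7×60 + 53 = 473
Difference = 652 - 473 = 179 minutes
= 2 hours 59 minutes

2h 59m


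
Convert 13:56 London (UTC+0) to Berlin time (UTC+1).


Time difference = UTC+1 - UTC+0 = +1 hours
New hour = (13 + 1) mod 24
= 14 mod 24 = 14
Minutes unchanged → 14:56

14:56


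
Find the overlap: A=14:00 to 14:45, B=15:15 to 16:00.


Meeting A: 840-885 (in minutes from midnight)
Meeting B: 915-960
Overlap start = max(840, 915) = 915
Overlap end = min(885, 960) = 885
Overlap = max(0, 885 - 915) = 0 min

0 minutes


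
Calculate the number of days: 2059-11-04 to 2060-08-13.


283 days

From November 4, 2059 to August 13, 2060
Rest of November 2059: 30 - 4 = 26
Full months: December 31, January 31, February 2060 29, March 31, April 30, May 31, June 30, July 31
Days into August 2060: 13
Total = 26 + 31 + 31 + 29 + 31 + 30 + 31 + 30 + 31 + 13 = 283 days


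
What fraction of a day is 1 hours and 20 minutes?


0.0556 (5.56%)

Total minutes: 1×60 + 20 = 80
Day = 24×60 = 1440 minutes
Fraction = 80/1440 ≈ 0.0556
As a percentage: 80/1440 × 100 ≈ 5.56%


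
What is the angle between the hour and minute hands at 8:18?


141.0°

Hour hand = 8×30 + 18×0.5 = 249.0°
Minute hand = 18×6 = 108°
Difference = |249.0 - 108| = 141.0°


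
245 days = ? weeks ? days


35 weeks 0 days

Weeks: 245 ÷ 7 = 35 remainder 0


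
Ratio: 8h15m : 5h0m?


33:20 (1.65)

Duration 1: 495 minutes
Duration 2: 300 minutes
Ratio = 495:300
GCD = 15
Simplified = 33:20
As a decimal: 33/20 = 1.65


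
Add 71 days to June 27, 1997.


Start: June 27, 1997
Add 71 days
June 27 → July 1: 30 - 27 + 1 = 4 days (71 - 4 = 67 left)
July 1 → August 1: 31 - 1 + 1 = 31 days (67 - 31 = 36 left)
August 1 → September 1: 31 - 1 + 1 = 31 days (36 - 31 = 5 left)
September 1 + 5 = September 6, 1997

September 6, 1997


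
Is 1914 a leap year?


No

Rules: divisible by 4 AND (not by 100 OR by 400)
1914 ÷ 4 = 478 remainder 2 → not divisible by 4
Not divisible by 4 → not a leap year


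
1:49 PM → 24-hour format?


Input: 1:49 PM
PM: 1 + 12 = 13

13:49


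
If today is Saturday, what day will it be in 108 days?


Tuesday

Start: Saturday (index 5)
(5 + 108) mod 7
= 113 mod 7
= 1
Index 1 → Tuesday


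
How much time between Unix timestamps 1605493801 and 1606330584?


836783 seconds (232.4 hours / 9.68 days)

Difference = 1606330584 - 1605493801 = 836783 seconds
In hours: 836783 / 3600 ≈ 232.4
In days: 836783 / 86400 ≈ 9.68


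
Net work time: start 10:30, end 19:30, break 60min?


Total time = (19×60+30) - (10×60+30)
= 1170 - 630 = 540 min
Minus break: 540 - 60 = 480 min
= 8h 0m

8h 0m (480 minutes)


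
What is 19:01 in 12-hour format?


Hour: 19
19 - 12 = 7 → PM

7:01 PM


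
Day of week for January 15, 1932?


Friday

Zeller's congruence:
q=15, m=13, k=31, j=19
h = (15 + ⌊13×14/5⌋ + 31 + ⌊31/4⌋ + ⌊19/4⌋ - 2×19) mod 7
= (15 + 36 + 31 + 7 + 4 - 38) mod 7
= 55 mod 7 = 6
h=6 → Friday


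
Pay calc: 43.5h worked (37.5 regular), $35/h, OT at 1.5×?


$1627.50

Regular: 37.5h × $35 = $1312.50
Overtime: 43.5 - 37.5 = 6.0h
OT pay: 6.0h × $35 × 1.5 = $315.00
Total = $1312.50 + $315.00 = $1627.50


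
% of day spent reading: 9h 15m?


38.5%

Time: 555 minutes
Day: 1440 minutes
Percentage = (555/1440) × 100 ≈ 38.5%


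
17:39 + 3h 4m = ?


Start: 1059 minutes from midnight
Add: 184 minutes
Total: 1243 minutes
Hours: 1243 ÷ 60 = 20 remainder 43

20:43


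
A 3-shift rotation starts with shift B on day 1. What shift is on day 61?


Shifts: A, B, C
Start: B (index 1)
Day 61: (1 + 61 - 1) mod 3
= 61 mod 3
= 1
Index 1 → shift B

Shift B


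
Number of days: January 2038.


Month: January (month 1)
January has 31 days

31 days


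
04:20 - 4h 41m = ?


23:39

Start: 260 minutes from midnight
Subtract: 281 minutes
Remaining: 260 - 281 = -21
Negative → add 24×60 = 1419
Hours: 23, Minutes: 39


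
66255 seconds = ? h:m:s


18h 24m 15s

Hours: 66255 ÷ 3600 = 18 remainder 1455
Minutes: 1455 ÷ 60 = 24 remainder 15
Seconds: 15


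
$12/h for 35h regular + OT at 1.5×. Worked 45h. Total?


$600.00

Regular: 35h × $12 = $420.00
Overtime: 45 - 35 = 10h
OT pay: 10h × $12 × 1.5 = $180.00
Total = $420.00 + $180.00 = $600.00


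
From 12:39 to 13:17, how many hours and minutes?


End time in minutes: 13×60 + 17 = 797
Start time in minutes: 12×60 + 39 = 759
Difference = 797 - 759 = 38 minutes
= 0 hours 38 minutes

0h 38m


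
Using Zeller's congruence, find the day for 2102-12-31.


Zeller's congruence:
q=31, m=12, k=2, j=21
h = (31 + ⌊13×13/5⌋ + 2 + ⌊2/4⌋ + ⌊21/4⌋ - 2×21) mod 7
= (31 + 33 + 2 + 0 + 5 - 42) mod 7
= 29 mod 7 = 1
h=1 → Sunday

Sunday


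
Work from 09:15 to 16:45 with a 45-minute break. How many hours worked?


Total time = (16×60+45) - (9×60+15)
= 1005 - 555 = 450 min
Minus break: 450 - 45 = 405 min
= 6h 45m

6h 45m (405 minutes)


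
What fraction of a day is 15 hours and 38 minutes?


Total minutes: 15×60 + 38 = 938
Day = 24×60 = 1440 minutes
Fraction = 938/1440 ≈ 0.6514
As a percentage: 938/1440 × 100 ≈ 65.14%

0.6514 (65.14%)


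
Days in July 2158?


31 days

Month: July (month 7)
July has 31 days


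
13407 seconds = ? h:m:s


Hours: 13407 ÷ 3600 = 3 remainder 2607
Minutes: 2607 ÷ 60 = 43 remainder 27
Seconds: 27

3h 43m 27s


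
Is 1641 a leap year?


No

Rules: divisible by 4 AND (not by 100 OR by 400)
1641 ÷ 4 = 410 remainder 1 → not divisible by 4
Not divisible by 4 → not a leap year


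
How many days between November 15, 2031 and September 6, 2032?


From November 15, 2031 to September 6, 2032
Rest of November 2031: 30 - 15 = 15
Full months: December 31, January 31, February 2032 29, March 31, April 30, May 31, June 30, July 31, August 31
Days into September 2032: 6
Total = 15 + 31 + 31 + 29 + 31 + 30 + 31 + 30 + 31 + 31 + 6 = 296 days

296 days


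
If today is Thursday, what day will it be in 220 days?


Sunday

Start: Thursday (index 3)
(3 + 220) mod 7
= 223 mod 7
= 6
Index 6 → Sunday


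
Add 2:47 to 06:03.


Start: 363 minutes from midnight
Add: 167 minutes
Total: 530 minutes
Hours: 530 ÷ 60 = 8 remainder 50

08:50


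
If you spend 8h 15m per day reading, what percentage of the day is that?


Time: 495 minutes
Day: 1440 minutes
Percentage = (495/1440) × 100 ≈ 34.4%

34.4%


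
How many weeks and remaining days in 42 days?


6 weeks 0 days

Weeks: 42 ÷ 7 = 6 remainder 0


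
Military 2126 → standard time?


9:26 PM

Hour: 21
21 - 12 = 9 → PM


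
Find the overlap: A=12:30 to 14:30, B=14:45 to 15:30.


Meeting A: 750-870 (in minutes from midnight)
Meeting B: 885-930
Overlap start = max(750, 885) = 885
Overlap end = min(870, 930) = 870
Overlap = max(0, 870 - 885) = 0 min

0 minutes


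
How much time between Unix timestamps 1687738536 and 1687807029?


68493 seconds (19.0 hours / 0.79 days)

Difference = 1687807029 - 1687738536 = 68493 seconds
In hours: 68493 / 3600 ≈ 19.0
In days: 68493 / 86400 ≈ 0.79


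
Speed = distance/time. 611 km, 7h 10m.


Distance: 611 km
Time: 7h 10m = 430 min = 430/60 = 43/6 hours
Speed = 611 ÷ (43/6) = 611 × 6 / 43 = 3666/43 ≈ 85.3 km/h

85.3 km/h


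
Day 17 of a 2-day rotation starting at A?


Shifts: A, B
Start: A (index 0)
Day 17: (0 + 17 - 1) mod 2
= 16 mod 2
= 0
Index 0 → shift A

Shift A


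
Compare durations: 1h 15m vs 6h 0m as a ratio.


Duration 1: 75 minutes
Duration 2: 360 minutes
Ratio = 75:360
GCD = 15
Simplified = 5:24
As a decimal: 5/24 ≈ 0.21

5:24 (0.21)


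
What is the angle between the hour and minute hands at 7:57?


Hour hand = 7×30 + 57×0.5 = 238.5°
Minute hand = 57×6 = 342°
Difference = |238.5 - 342| = 103.5°

103.5°


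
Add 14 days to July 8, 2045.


Start: July 8, 2045
Add 14 days
July 8 + 14 = July 22, 2045

July 22, 2045


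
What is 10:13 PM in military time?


22:13

Input: 10:13 PM
PM: 10 + 12 = 22


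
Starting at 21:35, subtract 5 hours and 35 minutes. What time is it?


16:00

Start: 1295 minutes from midnight
Subtract: 335 minutes
Remaining: 1295 - 335 = 960
Hours: 16, Minutes: 0


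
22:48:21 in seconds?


Hours: 22 × 3600 = 79200
Minutes: 48 × 60 = 2880
Seconds: 21
Total = 79200 + 2880 + 21 = 82101

82101 seconds


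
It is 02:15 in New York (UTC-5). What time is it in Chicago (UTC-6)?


01:15

Time difference = UTC-6 - UTC-5 = -1 hours
New hour = (2 -1) mod 24
= 1 mod 24 = 1
Minutes unchanged → 01:15


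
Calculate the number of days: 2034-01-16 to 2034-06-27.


From January 16, 2034 to June 27, 2034
Rest of January 2034: 31 - 16 = 15
Full months: February 2034 28, March 31, April 30, May 31
Days into June 2034: 27
Total = 15 + 28 + 31 + 30 + 31 + 27 = 162 days

162 days


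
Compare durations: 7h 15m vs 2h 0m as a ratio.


29:8 (3.63)

Duration 1: 435 minutes
Duration 2: 120 minutes
Ratio = 435:120
GCD = 15
Simplified = 29:8
As a decimal: 29/8 ≈ 3.63


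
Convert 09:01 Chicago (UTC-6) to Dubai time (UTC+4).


19:01

Time difference = UTC+4 - UTC-6 = +10 hours
New hour = (9 + 10) mod 24
= 19 mod 24 = 19
Minutes unchanged → 19:01


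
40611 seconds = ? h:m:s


Hours: 40611 ÷ 3600 = 11 remainder 1011
Minutes: 1011 ÷ 60 = 16 remainder 51
Seconds: 51

11h 16m 51s


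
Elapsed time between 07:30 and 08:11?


End time in minutes: 8×60 + 11 = 491
Start time in minutes: 7×60 + 30 = 450
Difference = 491 - 450 = 41 minutes
= 0 hours 41 minutes

0h 41m


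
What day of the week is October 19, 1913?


Zeller's congruence:
q=19, m=10, k=13, j=19
h = (19 + ⌊13×11/5⌋ + 13 + ⌊13/4⌋ + ⌊19/4⌋ - 2×19) mod 7
= (19 + 28 + 13 + 3 + 4 - 38) mod 7
= 29 mod 7 = 1
h=1 → Sunday

Sunday


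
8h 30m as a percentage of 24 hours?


Total minutes: 8×60 + 30 = 510
Day = 24×60 = 1440 minutes
Fraction = 510/1440 ≈ 0.3542
As a percentage: 510/1440 × 100 ≈ 35.42%

0.3542 (35.42%)


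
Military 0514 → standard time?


Hour: 5
5 < 12 → AM

5:14 AM


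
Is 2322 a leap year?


No

Rules: divisible by 4 AND (not by 100 OR by 400)
2322 ÷ 4 = 580 remainder 2 → not divisible by 4
Not divisible by 4 → not a leap year


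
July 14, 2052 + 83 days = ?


Start: July 14, 2052
Add 83 days
July 14 → August 1: 31 - 14 + 1 = 18 days (83 - 18 = 65 left)
August 1 → September 1: 31 - 1 + 1 = 31 days (65 - 31 = 34 left)
September 1 → October 1: 30 - 1 + 1 = 30 days (34 - 30 = 4 left)
October 1 + 4 = October 5, 2052

October 5, 2052


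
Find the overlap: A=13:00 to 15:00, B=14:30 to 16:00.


Meeting A: 780-900 (in minutes from midnight)
Meeting B: 870-960
Overlap start = max(780, 870) = 870
Overlap end = min(900, 960) = 900
Overlap = max(0, 900 - 870) = 30 min

30 minutes


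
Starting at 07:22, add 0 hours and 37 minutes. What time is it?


Start: 442 minutes from midnight
Add: 37 minutes
Total: 479 minutes
Hours: 479 ÷ 60 = 7 remainder 59

07:59


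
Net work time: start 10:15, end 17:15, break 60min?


Total time = (17×60+15) - (10×60+15)
= 1035 - 615 = 420 min
Minus break: 420 - 60 = 360 min
= 6h 0m

6h 0m (360 minutes)


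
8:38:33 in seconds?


Hours: 8 × 3600 = 28800
Minutes: 38 × 60 = 2280
Seconds: 33
Total = 28800 + 2280 + 33 = 31113

31113 seconds


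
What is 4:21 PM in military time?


16:21

Input: 4:21 PM
PM: 4 + 12 = 16


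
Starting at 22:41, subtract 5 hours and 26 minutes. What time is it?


17:15

Start: 1361 minutes from midnight
Subtract: 326 minutes
Remaining: 1361 - 326 = 1035
Hours: 17, Minutes: 15


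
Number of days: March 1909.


Month: March (month 3)
March has 31 days

31 days


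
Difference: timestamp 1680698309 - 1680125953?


572356 seconds (159.0 hours / 6.62 days)

Difference = 1680698309 - 1680125953 = 572356 seconds
In hours: 572356 / 3600 ≈ 159.0
In days: 572356 / 86400 ≈ 6.62


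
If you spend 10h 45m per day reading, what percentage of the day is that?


44.8%

Time: 645 minutes
Day: 1440 minutes
Percentage = (645/1440) × 100 ≈ 44.8%


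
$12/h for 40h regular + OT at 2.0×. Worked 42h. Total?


Regular: 40h × $12 = $480.00
Overtime: 42 - 40 = 2h
OT pay: 2h × $12 × 2.0 = $48.00
Total = $480.00 + $48.00 = $528.00

$528.00


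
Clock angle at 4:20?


Hour hand = 4×30 + 20×0.5 = 130.0°
Minute hand = 20×6 = 120°
Difference = |130.0 - 120| = 10.0°

10.0°


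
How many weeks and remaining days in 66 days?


9 weeks 3 days

Weeks: 66 ÷ 7 = 9 remainder 3


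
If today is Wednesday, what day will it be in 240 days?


Start: Wednesday (index 2)
(2 + 240) mod 7
= 242 mod 7
= 4
Index 4 → Friday

Friday


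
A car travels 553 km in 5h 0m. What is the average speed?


Distance: 553 km
Time: 5 hours
Speed = 553 / 5 = 110.6 km/h

110.6 km/h


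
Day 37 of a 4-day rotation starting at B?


Shift B

Shifts: A, B, C, D
Start: B (index 1)
Day 37: (1 + 37 - 1) mod 4
= 37 mod 4
= 1
Index 1 → shift B


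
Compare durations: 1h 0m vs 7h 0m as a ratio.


Duration 1: 60 minutes
Duration 2: 420 minutes
Ratio = 60:420
GCD = 60
Simplified = 1:7
As a decimal: 1/7 ≈ 0.14

1:7 (0.14)


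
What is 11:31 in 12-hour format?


Hour: 11
11 < 12 → AM

11:31 AM


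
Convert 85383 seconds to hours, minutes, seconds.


Hours: 85383 ÷ 3600 = 23 remainder 2583
Minutes: 2583 ÷ 60 = 43 remainder 3
Seconds: 3

23h 43m 3s


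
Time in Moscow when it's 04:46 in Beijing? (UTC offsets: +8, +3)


Time difference = UTC+3 - UTC+8 = -5 hours
New hour = (4 -5) mod 24
= -1 mod 24 = 23
Minutes unchanged → 23:46; -1 < 0 → previous day

23:46 (previous day)


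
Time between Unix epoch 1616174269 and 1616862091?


Difference = 1616862091 - 1616174269 = 687822 seconds
In hours: 687822 / 3600 ≈ 191.1
In days: 687822 / 86400 ≈ 7.96

687822 seconds (191.1 hours / 7.96 days)


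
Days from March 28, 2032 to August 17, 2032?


142 days

From March 28, 2032 to August 17, 2032
Rest of March 2032: 31 - 28 = 3
Full months: April 30, May 31, June 30, July 31
Days into August 2032: 17
Total = 3 + 30 + 31 + 30 + 31 + 17 = 142 days


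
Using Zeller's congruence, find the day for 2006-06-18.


Sunday

Zeller's congruence:
q=18, m=6, k=6, j=20
h = (18 + ⌊13×7/5⌋ + 6 + ⌊6/4⌋ + ⌊20/4⌋ - 2×20) mod 7
= (18 + 18 + 6 + 1 + 5 - 40) mod 7
= 8 mod 7 = 1
h=1 → Sunday


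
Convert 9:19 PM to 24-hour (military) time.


Input: 9:19 PM
PM: 9 + 12 = 21

21:19


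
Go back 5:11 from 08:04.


Start: 484 minutes from midnight
Subtract: 311 minutes
Remaining: 484 - 311 = 173
Hours: 2, Minutes: 53

02:53


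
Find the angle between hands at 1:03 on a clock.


Hour hand = 1×30 + 3×0.5 = 31.5°
Minute hand = 3×6 = 18°
Difference = |31.5 - 18| = 13.5°

13.5°


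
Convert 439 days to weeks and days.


Weeks: 439 ÷ 7 = 62 remainder 5

62 weeks 5 days


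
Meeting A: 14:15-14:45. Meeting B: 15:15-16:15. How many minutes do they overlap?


Meeting A: 855-885 (in minutes from midnight)
Meeting B: 915-975
Overlap start = max(855, 915) = 915
Overlap end = min(885, 975) = 885
Overlap = max(0, 885 - 915) = 0 min

0 minutes


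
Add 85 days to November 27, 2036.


February 20, 2037

Start: November 27, 2036
Add 85 days
November 27 → December 1: 30 - 27 + 1 = 4 days (85 - 4 = 81 left)
December 1 → January 1: 31 - 1 + 1 = 31 days (81 - 31 = 50 left)
January 1 → February 1: 31 - 1 + 1 = 31 days (50 - 31 = 19 left)
February 1 + 19 = February 20, 2037


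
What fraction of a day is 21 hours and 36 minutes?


0.9000 (90.00%)

Total minutes: 21×60 + 36 = 1296
Day = 24×60 = 1440 minutes
Fraction = 1296/1440 = 0.9000
As a percentage: 1296/1440 × 100 = 90.00%


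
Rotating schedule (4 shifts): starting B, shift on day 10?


Shift C

Shifts: A, B, C, D
Start: B (index 1)
Day 10: (1 + 10 - 1) mod 4
= 10 mod 4
= 2
Index 2 → shift C


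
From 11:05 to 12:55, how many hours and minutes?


End time in minutes: 12×60 + 55 = 775
Start time in minutes: 11×60 + 5 = 665
Difference = 775 - 665 = 110 minutes
= 1 hours 50 minutes

1h 50m


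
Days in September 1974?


Month: September (month 9)
September has 30 days

30 days


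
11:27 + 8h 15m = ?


19:42

Start: 687 minutes from midnight
Add: 495 minutes
Total: 1182 minutes
Hours: 1182 ÷ 60 = 19 remainder 42


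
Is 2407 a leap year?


No

Rules: divisible by 4 AND (not by 100 OR by 400)
2407 ÷ 4 = 601 remainder 3 → not divisible by 4
Not divisible by 4 → not a leap year


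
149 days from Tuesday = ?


Thursday

Start: Tuesday (index 1)
(1 + 149) mod 7
= 150 mod 7
= 3
Index 3 → Thursday


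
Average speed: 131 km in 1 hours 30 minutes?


87.3 km/h

Distance: 131 km
Time: 1h 30m = 90 min = 90/60 = 3/2 hours
Speed = 131 ÷ (3/2) = 131 × 2 / 3 = 262/3 ≈ 87.3 km/h


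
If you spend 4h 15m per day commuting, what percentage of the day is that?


Time: 255 minutes
Day: 1440 minutes
Percentage = (255/1440) × 100 ≈ 17.7%

17.7%


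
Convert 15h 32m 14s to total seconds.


Hours: 15 × 3600 = 54000
Minutes: 32 × 60 = 1920
Seconds: 14
Total = 54000 + 1920 + 14 = 55934

55934 seconds


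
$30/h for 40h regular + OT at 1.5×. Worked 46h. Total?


$1470.00

Regular: 40h × $30 = $1200.00
Overtime: 46 - 40 = 6h
OT pay: 6h × $30 × 1.5 = $270.00
Total = $1200.00 + $270.00 = $1470.00


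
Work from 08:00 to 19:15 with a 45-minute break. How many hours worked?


10h 30m (630 minutes)

Total time = (19×60+15) - (8×60+0)
= 1155 - 480 = 675 min
Minus break: 675 - 45 = 630 min
= 10h 30m


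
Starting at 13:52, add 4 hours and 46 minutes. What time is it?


Start: 832 minutes from midnight
Add: 286 minutes
Total: 1118 minutes
Hours: 1118 ÷ 60 = 18 remainder 38

18:38


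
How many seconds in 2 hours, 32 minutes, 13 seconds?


9133 seconds

Hours: 2 × 3600 = 7200
Minutes: 32 × 60 = 1920
Seconds: 13
Total = 7200 + 1920 + 13 = 9133


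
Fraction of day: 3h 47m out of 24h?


0.1576 (15.76%)

Total minutes: 3×60 + 47 = 227
Day = 24×60 = 1440 minutes
Fraction = 227/1440 ≈ 0.1576
As a percentage: 227/1440 × 100 ≈ 15.76%


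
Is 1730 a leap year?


No

Rules: divisible by 4 AND (not by 100 OR by 400)
1730 ÷ 4 = 432 remainder 2 → not divisible by 4
Not divisible by 4 → not a leap year


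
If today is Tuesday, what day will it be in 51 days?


Thursday

Start: Tuesday (index 1)
(1 + 51) mod 7
= 52 mod 7
= 3
Index 3 → Thursday


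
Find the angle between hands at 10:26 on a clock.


Hour hand = 10×30 + 26×0.5 = 313.0°
Minute hand = 26×6 = 156°
Difference = |313.0 - 156| = 157.0°

157.0°


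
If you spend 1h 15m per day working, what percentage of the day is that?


Time: 75 minutes
Day: 1440 minutes
Percentage = (75/1440) × 100 ≈ 5.2%

5.2%


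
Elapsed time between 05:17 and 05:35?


0h 18m

End time in minutes: 5×60 + 35 = 335
Start time in minutes: 5×60 + 17 = 317
Difference = 335 - 317 = 18 minutes
= 0 hours 18 minutes


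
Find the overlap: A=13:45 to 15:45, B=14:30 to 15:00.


Meeting A: 825-945 (in minutes from midnight)
Meeting B: 870-900
Overlap start = max(825, 870) = 870
Overlap end = min(945, 900) = 900
Overlap = max(0, 900 - 870) = 30 min

30 minutes


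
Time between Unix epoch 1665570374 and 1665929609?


Difference = 1665929609 - 1665570374 = 359235 seconds
In hours: 359235 / 3600 ≈ 99.8
In days: 359235 / 86400 ≈ 4.16

359235 seconds (99.8 hours / 4.16 days)


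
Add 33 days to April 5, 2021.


May 8, 2021

Start: April 5, 2021
Add 33 days
April 5 → May 1: 30 - 5 + 1 = 26 days (33 - 26 = 7 left)
May 1 + 7 = May 8, 2021


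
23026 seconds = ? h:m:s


Hours: 23026 ÷ 3600 = 6 remainder 1426
Minutes: 1426 ÷ 60 = 23 remainder 46
Seconds: 46

6h 23m 46s


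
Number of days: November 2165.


Month: November (month 11)
November has 30 days

30 days


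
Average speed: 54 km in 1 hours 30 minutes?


Distance: 54 km
Time: 1h 30m = 90 min = 90/60 = 3/2 hours
Speed = 54 ÷ (3/2) = 54 × 2 / 3 = 108/3 = 36.0 km/h

36.0 km/h


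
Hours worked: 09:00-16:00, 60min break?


Total time = (16×60+0) - (9×60+0)
= 960 - 540 = 420 min
Minus break: 420 - 60 = 360 min
= 6h 0m

6h 0m (360 minutes)


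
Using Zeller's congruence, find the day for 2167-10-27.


Zeller's congruence:
q=27, m=10, k=67, j=21
h = (27 + ⌊13×11/5⌋ + 67 + ⌊67/4⌋ + ⌊21/4⌋ - 2×21) mod 7
= (27 + 28 + 67 + 16 + 5 - 42) mod 7
= 101 mod 7 = 3
h=3 → Tuesday

Tuesday


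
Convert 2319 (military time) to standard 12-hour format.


Hour: 23
23 - 12 = 11 → PM

11:19 PM


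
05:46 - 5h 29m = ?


Start: 346 minutes from midnight
Subtract: 329 minutes
Remaining: 346 - 329 = 17
Hours: 0, Minutes: 17

00:17


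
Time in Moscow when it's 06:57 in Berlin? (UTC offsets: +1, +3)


Time difference = UTC+3 - UTC+1 = +2 hours
New hour = (6 + 2) mod 24
= 8 mod 24 = 8
Minutes unchanged → 08:57

08:57


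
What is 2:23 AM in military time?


02:23

Input: 2:23 AM
AM hour stays: 2


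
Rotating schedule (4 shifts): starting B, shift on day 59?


Shifts: A, B, C, D
Start: B (index 1)
Day 59: (1 + 59 - 1) mod 4
= 59 mod 4
= 3
Index 3 → shift D

Shift D


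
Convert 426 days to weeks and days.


60 weeks 6 days

Weeks: 426 ÷ 7 = 60 remainder 6


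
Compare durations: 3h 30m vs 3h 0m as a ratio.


7:6 (1.17)

Duration 1: 210 minutes
Duration 2: 180 minutes
Ratio = 210:180
GCD = 30
Simplified = 7:6
As a decimal: 7/6 ≈ 1.17


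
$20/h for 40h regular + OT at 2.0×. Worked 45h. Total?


$1000.00

Regular: 40h × $20 = $800.00
Overtime: 45 - 40 = 5h
OT pay: 5h × $20 × 2.0 = $200.00
Total = $800.00 + $200.00 = $1000.00


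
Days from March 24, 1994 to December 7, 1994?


258 days

From March 24, 1994 to December 7, 1994
Rest of March 1994: 31 - 24 = 7
Full months: April 30, May 31, June 30, July 31, August 31, September 30, October 31, November 30
Days into December 1994: 7
Total = 7 + 30 + 31 + 30 + 31 + 31 + 30 + 31 + 30 + 7 = 258 days


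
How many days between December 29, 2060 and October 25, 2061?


From December 29, 2060 to October 25, 2061
Rest of December 2060: 31 - 29 = 2
Full months: January 31, February 2061 28, March 31, April 30, May 31, June 30, July 31, August 31, September 30
Days into October 2061: 25
Total = 2 + 31 + 28 + 31 + 30 + 31 + 30 + 31 + 31 + 30 + 25 = 300 days

300 days


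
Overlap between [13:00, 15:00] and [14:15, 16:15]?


45 minutes

Meeting A: 780-900 (in minutes from midnight)
Meeting B: 855-975
Overlap start = max(780, 855) = 855
Overlap end = min(900, 975) = 900
Overlap = max(0, 900 - 855) = 45 min


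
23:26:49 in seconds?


Hours: 23 × 3600 = 82800
Minutes: 26 × 60 = 1560
Seconds: 49
Total = 82800 + 1560 + 49 = 84409

84409 seconds


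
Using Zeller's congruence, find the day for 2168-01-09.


Zeller's congruence:
q=9, m=13, k=67, j=21
h = (9 + ⌊13×14/5⌋ + 67 + ⌊67/4⌋ + ⌊21/4⌋ - 2×21) mod 7
= (9 + 36 + 67 + 16 + 5 - 42) mod 7
= 91 mod 7 = 0
h=0 → Saturday

Saturday


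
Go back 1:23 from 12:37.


Start: 757 minutes from midnight
Subtract: 83 minutes
Remaining: 757 - 83 = 674
Hours: 11, Minutes: 14

11:14


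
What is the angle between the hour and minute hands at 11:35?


Hour hand = 11×30 + 35×0.5 = 347.5°
Minute hand = 35×6 = 210°
Difference = |347.5 - 210| = 137.5°

137.5°


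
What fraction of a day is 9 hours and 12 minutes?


0.3833 (38.33%)

Total minutes: 9×60 + 12 = 552
Day = 24×60 = 1440 minutes
Fraction = 552/1440 ≈ 0.3833
As a percentage: 552/1440 × 100 ≈ 38.33%


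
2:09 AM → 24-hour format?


02:09

Input: 2:09 AM
AM hour stays: 2


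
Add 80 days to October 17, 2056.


Start: October 17, 2056
Add 80 days
October 17 → November 1: 31 - 17 + 1 = 15 days (80 - 15 = 65 left)
November 1 → December 1: 30 - 1 + 1 = 30 days (65 - 30 = 35 left)
December 1 → January 1: 31 - 1 + 1 = 31 days (35 - 31 = 4 left)
January 1 + 4 = January 5, 2057

January 5, 2057


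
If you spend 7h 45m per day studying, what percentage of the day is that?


Time: 465 minutes
Day: 1440 minutes
Percentage = (465/1440) × 100 ≈ 32.3%

32.3%


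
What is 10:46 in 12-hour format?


10:46 AM

Hour: 10
10 < 12 → AM


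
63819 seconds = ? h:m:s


17h 43m 39s

Hours: 63819 ÷ 3600 = 17 remainder 2619
Minutes: 2619 ÷ 60 = 43 remainder 39
Seconds: 39


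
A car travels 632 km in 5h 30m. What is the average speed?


114.9 km/h

Distance: 632 km
Time: 5h 30m = 330 min = 330/60 = 11/2 hours
Speed = 632 ÷ (11/2) = 632 × 2 / 11 = 1264/11 ≈ 114.9 km/h


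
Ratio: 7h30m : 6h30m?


15:13 (1.15)

Duration 1: 450 minutes
Duration 2: 390 minutes
Ratio = 450:390
GCD = 30
Simplified = 15:13
As a decimal: 15/13 ≈ 1.15


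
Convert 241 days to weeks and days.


34 weeks 3 days

Weeks: 241 ÷ 7 = 34 remainder 3


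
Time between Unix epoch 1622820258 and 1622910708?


90450 seconds (25.1 hours / 1.05 days)

Difference = 1622910708 - 1622820258 = 90450 seconds
In hours: 90450 / 3600 ≈ 25.1
In days: 90450 / 86400 ≈ 1.05


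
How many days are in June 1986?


30 days

Month: June (month 6)
June has 30 days


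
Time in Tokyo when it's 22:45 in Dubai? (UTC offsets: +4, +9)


03:45 (next day)

Time difference = UTC+9 - UTC+4 = +5 hours
New hour = (22 + 5) mod 24
= 27 mod 24 = 3
Minutes unchanged → 03:45; 27 ≥ 24 → next day


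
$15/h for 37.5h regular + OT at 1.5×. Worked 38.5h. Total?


$585.00

Regular: 37.5h × $15 = $562.50
Overtime: 38.5 - 37.5 = 1.0h
OT pay: 1.0h × $15 × 1.5 = $22.50
Total = $562.50 + $22.50 = $585.00


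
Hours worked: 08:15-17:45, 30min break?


Total time = (17×60+45) - (8×60+15)
= 1065 - 495 = 570 min
Minus break: 570 - 30 = 540 min
= 9h 0m

9h 0m (540 minutes)


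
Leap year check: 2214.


No

Rules: divisible by 4 AND (not by 100 OR by 400)
2214 ÷ 4 = 553 remainder 2 → not divisible by 4
Not divisible by 4 → not a leap year


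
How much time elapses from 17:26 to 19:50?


2h 24m

End time in minutes: 19×60 + 50 = 1190
Start time in minutes: 17×60 + 26 = 1046
Difference = 1190 - 1046 = 144 minutes
= 2 hours 24 minutes


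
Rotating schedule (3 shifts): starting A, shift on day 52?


Shifts: A, B, C
Start: A (index 0)
Day 52: (0 + 52 - 1) mod 3
= 51 mod 3
= 0
Index 0 → shift A

Shift A


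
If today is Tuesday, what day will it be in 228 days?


Saturday

Start: Tuesday (index 1)
(1 + 228) mod 7
= 229 mod 7
= 5
Index 5 → Saturday


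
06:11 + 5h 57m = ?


12:08

Start: 371 minutes from midnight
Add: 357 minutes
Total: 728 minutes
Hours: 728 ÷ 60 = 12 remainder 8


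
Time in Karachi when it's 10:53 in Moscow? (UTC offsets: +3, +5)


Time difference = UTC+5 - UTC+3 = +2 hours
New hour = (10 + 2) mod 24
= 12 mod 24 = 12
Minutes unchanged → 12:53

12:53


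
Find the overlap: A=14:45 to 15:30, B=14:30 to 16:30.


45 minutes

Meeting A: 885-930 (in minutes from midnight)
Meeting B: 870-990
Overlap start = max(885, 870) = 885
Overlap end = min(930, 990) = 930
Overlap = max(0, 930 - 885) = 45 min


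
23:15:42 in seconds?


83742 seconds

Hours: 23 × 3600 = 82800
Minutes: 15 × 60 = 900
Seconds: 42
Total = 82800 + 900 + 42 = 83742


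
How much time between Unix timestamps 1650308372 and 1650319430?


11058 seconds (3.1 hours / 0.13 days)

Difference = 1650319430 - 1650308372 = 11058 seconds
In hours: 11058 / 3600 ≈ 3.1
In days: 11058 / 86400 ≈ 0.13
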